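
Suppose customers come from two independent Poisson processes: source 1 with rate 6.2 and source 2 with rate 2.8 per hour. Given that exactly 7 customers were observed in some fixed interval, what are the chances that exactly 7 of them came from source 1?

Given the total, each event is independently from source 1 with probability p = λ_1/(λ_1+λ_2) = 6.2/9 ≈ 0.6889.
So K ~ Binomial(7, 6.2/9): P(K = 7) = C(7,7) · (6.2/9)^7 · (2.8/9)^0 ≈ 0.0736.

0.0736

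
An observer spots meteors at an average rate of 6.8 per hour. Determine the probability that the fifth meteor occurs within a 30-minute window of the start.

Over the interval, μ = 6.8 × 0.5 = 3.4 (a 30-minute window = 0.5 hours).
The fifth arrival falls in the interval iff at least 5 events occur there: P(S_5 ≤ t) = P(N ≥ 5) = 1 − P(N ≤ 4) ≈ 0.2558.

0.2558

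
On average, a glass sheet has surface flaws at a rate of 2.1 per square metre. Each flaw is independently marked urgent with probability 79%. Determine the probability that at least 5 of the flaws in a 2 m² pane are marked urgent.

0.2407

Thinning: the flaws that are marked urgent themselves form a Poisson process with rate 0.79 × 2.1 = 1.659 per square metre.
Over the interval, μ = 1.659 × 2 = 3.318 (a 2 m² pane = 2 square metres).
P(N ≥ 5) = 1 − P(N ≤ 4) ≈ 0.2407.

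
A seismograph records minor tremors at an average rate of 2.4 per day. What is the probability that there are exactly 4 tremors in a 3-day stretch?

0.0836

Over the interval, μ = 2.4 × 3 = 7.2 (a 3-day stretch = 3 days).
P(N = 4) = e^(−μ) μ^4/4! = e^(−7.2) · 7.2^4/24 ≈ 0.0836.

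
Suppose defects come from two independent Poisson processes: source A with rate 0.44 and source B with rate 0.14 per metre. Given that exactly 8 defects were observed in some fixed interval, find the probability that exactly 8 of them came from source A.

Given the total, each event is independently from source A with probability p = λ_A/(λ_A+λ_B) = 0.44/0.58 ≈ 0.7586.
So K ~ Binomial(8, 0.44/0.58): P(K = 8) = C(8,8) · (0.44/0.58)^8 · (0.14/0.58)^0 ≈ 0.1097.

0.1097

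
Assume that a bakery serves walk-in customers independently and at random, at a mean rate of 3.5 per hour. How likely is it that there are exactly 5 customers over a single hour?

0.1322

With mean μ = 3.5 per hour,
P(N = 5) = e^(−μ) μ^5/5! = e^(−3.5) · 3.5^5/120 ≈ 0.1322.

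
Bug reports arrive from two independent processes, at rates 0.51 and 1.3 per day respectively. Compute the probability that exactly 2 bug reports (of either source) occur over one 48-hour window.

0.1755

Independent Poisson processes superpose: combined rate λ = 0.51 + 1.3 = 1.81 per day.
Over the interval, μ = 1.81 × 2 = 3.62 (a 48-hour window = 2 days).
P(N = 2) = e^(−3.62) · 3.62^2/2! ≈ 0.1755.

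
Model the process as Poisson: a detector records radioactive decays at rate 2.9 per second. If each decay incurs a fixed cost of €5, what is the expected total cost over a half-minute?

E[N] = 2.9 × 30 = 87 (a half-minute = 30 seconds); E[cost] = 87 × €5 = €435.

€435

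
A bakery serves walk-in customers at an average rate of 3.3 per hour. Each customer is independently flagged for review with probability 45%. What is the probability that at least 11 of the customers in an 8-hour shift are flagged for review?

0.6401

Thinning: the customers that are flagged for review themselves form a Poisson process with rate 0.45 × 3.3 = 1.485 per hour.
Over the interval, μ = 1.485 × 8 = 11.88 (an 8-hour shift = 8 hours).
P(N ≥ 11) = 1 − P(N ≤ 10) ≈ 0.6401.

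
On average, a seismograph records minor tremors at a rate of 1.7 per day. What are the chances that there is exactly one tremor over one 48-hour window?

Over the interval, μ = 1.7 × 2 = 3.4 (a 48-hour window = 2 days).
P(N = 1) = e^(−μ) μ^1/1! = e^(−3.4) · 3.4^1/1 ≈ 0.1135.

0.1135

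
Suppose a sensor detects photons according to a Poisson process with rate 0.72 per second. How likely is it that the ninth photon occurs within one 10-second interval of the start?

0.2973

Over the interval, μ = 0.72 × 10 = 7.2 (a 10-second interval = 10 seconds).
The ninth arrival falls in the interval iff at least 9 events occur there: P(S_9 ≤ t) = P(N ≥ 9) = 1 − P(N ≤ 8) ≈ 0.2973.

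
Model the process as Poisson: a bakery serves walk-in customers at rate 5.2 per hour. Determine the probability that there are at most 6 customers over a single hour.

With mean μ = 5.2 per hour,
P(N ≤ 6) = Σ_{j=0}^{6} e^(−μ) μ^j/j! ≈ 0.7324.

0.7324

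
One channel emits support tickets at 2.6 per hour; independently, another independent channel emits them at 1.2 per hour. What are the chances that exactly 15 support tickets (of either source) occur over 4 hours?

Independent Poisson processes superpose: combined rate λ = 2.6 + 1.2 = 3.8 per hour.
Over the interval, μ = 3.8 × 4 = 15.2 (4 hours).
P(N = 15) = e^(−15.2) · 15.2^15/15! ≈ 0.1023.

0.1023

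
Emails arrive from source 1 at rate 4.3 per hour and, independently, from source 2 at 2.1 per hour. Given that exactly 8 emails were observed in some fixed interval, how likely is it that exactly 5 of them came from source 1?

Given the total, each event is independently from source 1 with probability p = λ_1/(λ_1+λ_2) = 4.3/6.4 ≈ 0.6719.
So K ~ Binomial(8, 4.3/6.4): P(K = 5) = C(8,5) · (4.3/6.4)^5 · (2.1/6.4)^3 ≈ 0.2709.

0.2709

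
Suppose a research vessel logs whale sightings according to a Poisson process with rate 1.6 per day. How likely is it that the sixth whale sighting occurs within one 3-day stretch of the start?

Over the interval, μ = 1.6 × 3 = 4.8 (a 3-day stretch = 3 days).
The sixth arrival falls in the interval iff at least 6 events occur there: P(S_6 ≤ t) = P(N ≥ 6) = 1 − P(N ≤ 5) ≈ 0.3490.

0.3490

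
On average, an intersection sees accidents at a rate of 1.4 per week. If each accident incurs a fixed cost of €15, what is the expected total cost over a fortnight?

€42

E[N] = 1.4 × 2 = 2.8 (a fortnight = 2 weeks); E[cost] = 2.8 × €15 = €42.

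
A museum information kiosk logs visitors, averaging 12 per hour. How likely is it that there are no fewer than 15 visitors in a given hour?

With mean μ = 12 per hour,
P(N ≥ 15) = 1 − P(N ≤ 14) = 1 − Σ_{j=0}^{14} e^(−μ) μ^j/j! ≈ 0.2280.

0.2280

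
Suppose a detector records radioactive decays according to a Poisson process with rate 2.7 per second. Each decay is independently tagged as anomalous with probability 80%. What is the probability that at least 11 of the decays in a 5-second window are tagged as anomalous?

0.5160

Thinning: the decays that are tagged as anomalous themselves form a Poisson process with rate 0.8 × 2.7 = 2.16 per second.
Over the interval, μ = 2.16 × 5 = 10.8 (a 5-second window = 5 seconds).
P(N ≥ 11) = 1 − P(N ≤ 10) ≈ 0.5160.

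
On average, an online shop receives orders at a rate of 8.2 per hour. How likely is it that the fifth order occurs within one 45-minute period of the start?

0.7345

Over the interval, μ = 8.2 × 0.75 = 6.15 (a 45-minute period = 0.75 hours).
The fifth arrival falls in the interval iff at least 5 events occur there: P(S_5 ≤ t) = P(N ≥ 5) = 1 − P(N ≤ 4) ≈ 0.7345.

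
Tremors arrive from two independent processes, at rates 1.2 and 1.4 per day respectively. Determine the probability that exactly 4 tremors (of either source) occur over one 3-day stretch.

Independent Poisson processes superpose: combined rate λ = 1.2 + 1.4 = 2.6 per day.
Over the interval, μ = 2.6 × 3 = 7.8 (a 3-day stretch = 3 days).
P(N = 4) = e^(−7.8) · 7.8^4/4! ≈ 0.0632.

0.0632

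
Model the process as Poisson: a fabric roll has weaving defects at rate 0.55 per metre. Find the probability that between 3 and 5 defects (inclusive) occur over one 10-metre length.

0.4405

Over the interval, μ = 0.55 × 10 = 5.5 (a 10-metre length = 10 metres).
P(3 ≤ N ≤ 5) = Σ_{j=3}^{5} e^(−5.5) · 5.5^j/j! ≈ 0.4405.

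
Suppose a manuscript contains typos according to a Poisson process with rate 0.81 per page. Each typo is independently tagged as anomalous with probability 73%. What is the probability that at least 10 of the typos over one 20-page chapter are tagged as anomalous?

Thinning: the typos that are tagged as anomalous themselves form a Poisson process with rate 0.73 × 0.81 = 0.5913 per page.
Over the interval, μ = 0.5913 × 20 = 11.826 (a 20-page chapter = 20 pages).
P(N ≥ 10) = 1 − P(N ≤ 9) ≈ 0.7421.

0.7421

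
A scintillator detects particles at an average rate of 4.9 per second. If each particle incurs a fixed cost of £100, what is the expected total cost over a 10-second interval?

E[N] = 4.9 × 10 = 49 (a 10-second interval = 10 seconds); E[cost] = 49 × £100 = £4900.

£4900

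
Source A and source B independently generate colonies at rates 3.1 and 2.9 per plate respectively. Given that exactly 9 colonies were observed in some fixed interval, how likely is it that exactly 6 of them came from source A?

0.1804

Given the total, each event is independently from source A with probability p = λ_A/(λ_A+λ_B) = 3.1/6 ≈ 0.5167.
So K ~ Binomial(9, 3.1/6): P(K = 6) = C(9,6) · (3.1/6)^6 · (2.9/6)^3 ≈ 0.1804.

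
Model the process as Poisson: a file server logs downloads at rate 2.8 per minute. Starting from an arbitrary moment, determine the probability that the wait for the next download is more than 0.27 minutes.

The wait for the next event is exponential with rate λ = 2.8 per minute.
P(T > 0.27) = e^(−λt) = e^(−2.8 × 0.27) = e^(−0.756) ≈ 0.4695.

0.4695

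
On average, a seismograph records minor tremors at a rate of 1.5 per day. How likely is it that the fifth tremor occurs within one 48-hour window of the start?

Over the interval, μ = 1.5 × 2 = 3 (a 48-hour window = 2 days).
The fifth arrival falls in the interval iff at least 5 events occur there: P(S_5 ≤ t) = P(N ≥ 5) = 1 − P(N ≤ 4) ≈ 0.1847.

0.1847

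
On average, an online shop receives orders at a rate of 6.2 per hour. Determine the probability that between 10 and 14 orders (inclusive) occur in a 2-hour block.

0.5255

Over the interval, μ = 6.2 × 2 = 12.4 (a 2-hour block = 2 hours).
P(10 ≤ N ≤ 14) = Σ_{j=10}^{14} e^(−12.4) · 12.4^j/j! ≈ 0.5255.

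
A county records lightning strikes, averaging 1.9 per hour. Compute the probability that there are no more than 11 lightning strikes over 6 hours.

0.5316

Over the interval, μ = 1.9 × 6 = 11.4 (6 hours).
P(N ≤ 11) = Σ_{j=0}^{11} e^(−μ) μ^j/j! ≈ 0.5316.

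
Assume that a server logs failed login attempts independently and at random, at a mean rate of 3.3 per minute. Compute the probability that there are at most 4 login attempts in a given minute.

With mean μ = 3.3 per minute,
P(N ≤ 4) = Σ_{j=0}^{4} e^(−μ) μ^j/j! ≈ 0.7626.

0.7626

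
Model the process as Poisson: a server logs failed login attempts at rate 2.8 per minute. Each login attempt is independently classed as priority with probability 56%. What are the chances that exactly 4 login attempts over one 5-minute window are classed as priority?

Thinning: the login attempts that are classed as priority themselves form a Poisson process with rate 0.56 × 2.8 = 1.568 per minute.
Over the interval, μ = 1.568 × 5 = 7.84 (a 5-minute window = 5 minutes).
P(N = 4) = e^(−7.84) · 7.84^4/4! ≈ 0.0620.

0.0620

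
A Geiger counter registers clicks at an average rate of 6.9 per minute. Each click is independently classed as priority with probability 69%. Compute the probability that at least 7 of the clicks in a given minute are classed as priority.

0.2038

Thinning: the clicks that are classed as priority themselves form a Poisson process with rate 0.69 × 6.9 = 4.761 per minute.
So μ = 4.761.
P(N ≥ 7) = 1 − P(N ≤ 6) ≈ 0.2038.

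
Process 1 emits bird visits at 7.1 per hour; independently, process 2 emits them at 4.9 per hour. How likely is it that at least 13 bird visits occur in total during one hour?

Independent Poisson processes superpose: combined rate λ = 7.1 + 4.9 = 12 per hour.
So μ = 12.
P(N ≥ 13) = 1 − P(N ≤ 12) ≈ 0.4240.

0.4240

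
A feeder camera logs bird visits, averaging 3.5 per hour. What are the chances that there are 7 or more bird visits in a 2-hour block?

0.5503

Over the interval, μ = 3.5 × 2 = 7 (a 2-hour block = 2 hours).
P(N ≥ 7) = 1 − P(N ≤ 6) = 1 − Σ_{j=0}^{6} e^(−μ) μ^j/j! ≈ 0.5503.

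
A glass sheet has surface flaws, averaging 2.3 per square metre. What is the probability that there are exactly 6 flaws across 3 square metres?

Over the interval, μ = 2.3 × 3 = 6.9 (3 square metres).
P(N = 6) = e^(−μ) μ^6/6! = e^(−6.9) · 6.9^6/720 ≈ 0.1511.

0.1511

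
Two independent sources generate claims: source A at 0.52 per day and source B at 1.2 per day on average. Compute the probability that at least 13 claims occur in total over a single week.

Independent Poisson processes superpose: combined rate λ = 0.52 + 1.2 = 1.72 per day.
Over the interval, μ = 1.72 × 7 = 12.04 (a week = 7 days).
P(N ≥ 13) = 1 − P(N ≤ 12) ≈ 0.4286.

0.4286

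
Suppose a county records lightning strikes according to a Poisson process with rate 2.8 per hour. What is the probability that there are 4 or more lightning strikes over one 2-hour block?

0.8094

Over the interval, μ = 2.8 × 2 = 5.6 (a 2-hour block = 2 hours).
P(N ≥ 4) = 1 − P(N ≤ 3) = 1 − Σ_{j=0}^{3} e^(−μ) μ^j/j! ≈ 0.8094.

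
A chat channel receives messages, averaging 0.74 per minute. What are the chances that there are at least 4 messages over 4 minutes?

0.3438

Over the interval, μ = 0.74 × 4 = 2.96 (4 minutes).
P(N ≥ 4) = 1 − P(N ≤ 3) = 1 − Σ_{j=0}^{3} e^(−μ) μ^j/j! ≈ 0.3438.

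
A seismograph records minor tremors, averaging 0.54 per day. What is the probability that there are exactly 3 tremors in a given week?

0.2054

Over the interval, μ = 0.54 × 7 = 3.78 (a week = 7 days).
P(N = 3) = e^(−μ) μ^3/3! = e^(−3.78) · 3.78^3/6 ≈ 0.2054.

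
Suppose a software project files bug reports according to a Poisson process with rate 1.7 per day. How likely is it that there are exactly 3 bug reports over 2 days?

0.2186

Over the interval, μ = 1.7 × 2 = 3.4 (2 days).
P(N = 3) = e^(−μ) μ^3/3! = e^(−3.4) · 3.4^3/6 ≈ 0.2186.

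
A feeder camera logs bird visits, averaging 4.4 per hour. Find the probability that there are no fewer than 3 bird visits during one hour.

With mean μ = 4.4 per hour,
P(N ≥ 3) = 1 − P(N ≤ 2) = 1 − Σ_{j=0}^{2} e^(−μ) μ^j/j! ≈ 0.8149.

0.8149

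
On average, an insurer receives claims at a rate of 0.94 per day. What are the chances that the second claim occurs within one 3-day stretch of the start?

Over the interval, μ = 0.94 × 3 = 2.82 (a 3-day stretch = 3 days).
The second arrival falls in the interval iff at least 2 events occur there: P(S_2 ≤ t) = P(N ≥ 2) = 1 − P(N ≤ 1) ≈ 0.7723.

0.7723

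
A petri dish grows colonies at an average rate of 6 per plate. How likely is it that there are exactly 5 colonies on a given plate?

With mean μ = 6 per plate,
P(N = 5) = e^(−μ) μ^5/5! = e^(−6) · 6^5/120 ≈ 0.1606.

0.1606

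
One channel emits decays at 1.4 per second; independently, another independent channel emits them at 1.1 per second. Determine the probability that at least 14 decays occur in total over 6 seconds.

0.6368

Independent Poisson processes superpose: combined rate λ = 1.4 + 1.1 = 2.5 per second.
Over the interval, μ = 2.5 × 6 = 15 (6 seconds).
P(N ≥ 14) = 1 − P(N ≤ 13) ≈ 0.6368.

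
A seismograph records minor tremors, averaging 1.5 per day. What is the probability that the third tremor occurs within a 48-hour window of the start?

0.5768

Over the interval, μ = 1.5 × 2 = 3 (a 48-hour window = 2 days).
The third arrival falls in the interval iff at least 3 events occur there: P(S_3 ≤ t) = P(N ≥ 3) = 1 − P(N ≤ 2) ≈ 0.5768.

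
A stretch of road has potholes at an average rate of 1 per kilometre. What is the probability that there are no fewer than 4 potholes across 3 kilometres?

0.3528

Over the interval, μ = 1 × 3 = 3 (3 kilometres).
P(N ≥ 4) = 1 − P(N ≤ 3) = 1 − Σ_{j=0}^{3} e^(−μ) μ^j/j! ≈ 0.3528.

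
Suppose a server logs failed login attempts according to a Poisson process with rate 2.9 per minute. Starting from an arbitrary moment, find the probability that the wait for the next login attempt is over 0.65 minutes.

0.1518

The wait for the next event is exponential with rate λ = 2.9 per minute.
P(T > 0.65) = e^(−λt) = e^(−2.9 × 0.65) = e^(−1.885) ≈ 0.1518.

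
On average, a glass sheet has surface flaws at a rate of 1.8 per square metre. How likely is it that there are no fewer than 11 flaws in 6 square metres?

Over the interval, μ = 1.8 × 6 = 10.8 (6 square metres).
P(N ≥ 11) = 1 − P(N ≤ 10) = 1 − Σ_{j=0}^{10} e^(−μ) μ^j/j! ≈ 0.5160.

0.5160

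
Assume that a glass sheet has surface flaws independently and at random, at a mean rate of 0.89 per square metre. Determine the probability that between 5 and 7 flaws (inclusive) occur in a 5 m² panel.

0.3759

Over the interval, μ = 0.89 × 5 = 4.45 (a 5 m² panel = 5 square metres).
P(5 ≤ N ≤ 7) = Σ_{j=5}^{7} e^(−4.45) · 4.45^j/j! ≈ 0.3759.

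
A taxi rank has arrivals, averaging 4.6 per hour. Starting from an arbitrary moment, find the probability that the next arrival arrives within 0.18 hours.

Inter-arrival times are exponential with rate λ = 4.6 per hour.
P(T ≤ 0.18) = 1 − e^(−λt) = 1 − e^(−4.6 × 0.18) = 1 − e^(−0.828) ≈ 0.5631.

0.5631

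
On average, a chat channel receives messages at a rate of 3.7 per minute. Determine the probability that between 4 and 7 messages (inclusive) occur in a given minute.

With mean μ = 3.7 per minute,
P(4 ≤ N ≤ 7) = Σ_{j=4}^{7} e^(−3.7) · 3.7^j/j! ≈ 0.4706.

0.4706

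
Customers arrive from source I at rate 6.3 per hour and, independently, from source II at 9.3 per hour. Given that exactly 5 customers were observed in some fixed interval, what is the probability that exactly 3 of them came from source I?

0.2341

Given the total, each event is independently from source I with probability p = λ_I/(λ_I+λ_II) = 6.3/15.6 ≈ 0.4038.
So K ~ Binomial(5, 6.3/15.6): P(K = 3) = C(5,3) · (6.3/15.6)^3 · (9.3/15.6)^2 ≈ 0.2341.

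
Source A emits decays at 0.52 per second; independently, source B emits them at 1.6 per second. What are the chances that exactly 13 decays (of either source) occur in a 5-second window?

0.0853

Independent Poisson processes superpose: combined rate λ = 0.52 + 1.6 = 2.12 per second.
Over the interval, μ = 2.12 × 5 = 10.6 (a 5-second window = 5 seconds).
P(N = 13) = e^(−10.6) · 10.6^13/13! ≈ 0.0853.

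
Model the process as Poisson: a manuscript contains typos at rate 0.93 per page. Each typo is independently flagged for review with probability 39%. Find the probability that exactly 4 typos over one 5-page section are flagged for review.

0.0735

Thinning: the typos that are flagged for review themselves form a Poisson process with rate 0.39 × 0.93 = 0.3627 per page.
Over the interval, μ = 0.3627 × 5 = 1.8135 (a 5-page section = 5 pages).
P(N = 4) = e^(−1.8135) · 1.8135^4/4! ≈ 0.0735.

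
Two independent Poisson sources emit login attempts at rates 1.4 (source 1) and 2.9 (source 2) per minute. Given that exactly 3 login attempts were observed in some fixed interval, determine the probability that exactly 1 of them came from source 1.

0.4443

Given the total, each event is independently from source 1 with probability p = λ_1/(λ_1+λ_2) = 1.4/4.3 ≈ 0.3256.
So K ~ Binomial(3, 1.4/4.3): P(K = 1) = C(3,1) · (1.4/4.3)^1 · (2.9/4.3)^2 ≈ 0.4443.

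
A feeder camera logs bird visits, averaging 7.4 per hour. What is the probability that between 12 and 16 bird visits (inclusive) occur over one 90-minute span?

0.3730

Over the interval, μ = 7.4 × 1.5 = 11.1 (a 90-minute span = 1.5 hours).
P(12 ≤ N ≤ 16) = Σ_{j=12}^{16} e^(−11.1) · 11.1^j/j! ≈ 0.3730.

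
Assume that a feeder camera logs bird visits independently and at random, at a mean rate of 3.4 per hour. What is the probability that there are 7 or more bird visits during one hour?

With mean μ = 3.4 per hour,
P(N ≥ 7) = 1 − P(N ≤ 6) = 1 − Σ_{j=0}^{6} e^(−μ) μ^j/j! ≈ 0.0579.

0.0579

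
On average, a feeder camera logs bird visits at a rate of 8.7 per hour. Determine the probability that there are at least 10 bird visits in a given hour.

With mean μ = 8.7 per hour,
P(N ≥ 10) = 1 − P(N ≤ 9) = 1 − Σ_{j=0}^{9} e^(−μ) μ^j/j! ≈ 0.3731.

0.3731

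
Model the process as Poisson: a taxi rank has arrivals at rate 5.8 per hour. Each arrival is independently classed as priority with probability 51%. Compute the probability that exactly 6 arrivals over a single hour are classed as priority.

0.0483

Thinning: the arrivals that are classed as priority themselves form a Poisson process with rate 0.51 × 5.8 = 2.958 per hour.
So μ = 2.958.
P(N = 6) = e^(−2.958) · 2.958^6/6! ≈ 0.0483.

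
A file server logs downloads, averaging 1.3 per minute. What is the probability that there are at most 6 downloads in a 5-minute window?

0.5265

Over the interval, μ = 1.3 × 5 = 6.5 (a 5-minute window = 5 minutes).
P(N ≤ 6) = Σ_{j=0}^{6} e^(−μ) μ^j/j! ≈ 0.5265.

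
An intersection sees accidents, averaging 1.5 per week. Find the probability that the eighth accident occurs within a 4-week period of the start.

Over the interval, μ = 1.5 × 4 = 6 (a 4-week period = 4 weeks).
The eighth arrival falls in the interval iff at least 8 events occur there: P(S_8 ≤ t) = P(N ≥ 8) = 1 − P(N ≤ 7) ≈ 0.2560.

0.2560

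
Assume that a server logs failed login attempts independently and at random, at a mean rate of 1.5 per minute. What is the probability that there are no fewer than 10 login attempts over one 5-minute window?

0.2236

Over the interval, μ = 1.5 × 5 = 7.5 (a 5-minute window = 5 minutes).
P(N ≥ 10) = 1 − P(N ≤ 9) = 1 − Σ_{j=0}^{9} e^(−μ) μ^j/j! ≈ 0.2236.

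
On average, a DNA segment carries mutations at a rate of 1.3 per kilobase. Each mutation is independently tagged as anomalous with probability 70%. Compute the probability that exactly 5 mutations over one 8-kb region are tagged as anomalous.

Thinning: the mutations that are tagged as anomalous themselves form a Poisson process with rate 0.7 × 1.3 = 0.91 per kilobase.
Over the interval, μ = 0.91 × 8 = 7.28 (an 8-kb region = 8 kilobases).
P(N = 5) = e^(−7.28) · 7.28^5/5! ≈ 0.1174.

0.1174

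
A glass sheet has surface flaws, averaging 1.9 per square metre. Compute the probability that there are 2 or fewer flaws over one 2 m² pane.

Over the interval, μ = 1.9 × 2 = 3.8 (a 2 m² pane = 2 square metres).
P(N ≤ 2) = Σ_{j=0}^{2} e^(−μ) μ^j/j! ≈ 0.2689.

0.2689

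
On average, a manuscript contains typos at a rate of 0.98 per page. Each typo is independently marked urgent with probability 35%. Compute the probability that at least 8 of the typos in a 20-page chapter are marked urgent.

0.3804

Thinning: the typos that are marked urgent themselves form a Poisson process with rate 0.35 × 0.98 = 0.343 per page.
Over the interval, μ = 0.343 × 20 = 6.86 (a 20-page chapter = 20 pages).
P(N ≥ 8) = 1 − P(N ≤ 7) ≈ 0.3804.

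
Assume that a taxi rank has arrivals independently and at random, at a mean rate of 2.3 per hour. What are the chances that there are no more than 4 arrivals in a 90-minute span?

Over the interval, μ = 2.3 × 1.5 = 3.45 (a 90-minute span = 1.5 hours).
P(N ≤ 4) = Σ_{j=0}^{4} e^(−μ) μ^j/j! ≈ 0.7349.

0.7349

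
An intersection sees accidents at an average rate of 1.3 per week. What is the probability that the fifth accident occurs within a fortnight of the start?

0.1226

Over the interval, μ = 1.3 × 2 = 2.6 (a fortnight = 2 weeks).
The fifth arrival falls in the interval iff at least 5 events occur there: P(S_5 ≤ t) = P(N ≥ 5) = 1 − P(N ≤ 4) ≈ 0.1226.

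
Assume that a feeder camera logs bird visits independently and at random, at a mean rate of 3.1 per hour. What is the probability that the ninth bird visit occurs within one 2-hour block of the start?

Over the interval, μ = 3.1 × 2 = 6.2 (a 2-hour block = 2 hours).
The ninth arrival falls in the interval iff at least 9 events occur there: P(S_9 ≤ t) = P(N ≥ 9) = 1 − P(N ≤ 8) ≈ 0.1741.

0.1741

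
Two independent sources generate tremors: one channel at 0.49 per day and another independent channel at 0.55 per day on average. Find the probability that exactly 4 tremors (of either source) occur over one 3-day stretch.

Independent Poisson processes superpose: combined rate λ = 0.49 + 0.55 = 1.04 per day.
Over the interval, μ = 1.04 × 3 = 3.12 (a 3-day stretch = 3 days).
P(N = 4) = e^(−3.12) · 3.12^4/4! ≈ 0.1743.

0.1743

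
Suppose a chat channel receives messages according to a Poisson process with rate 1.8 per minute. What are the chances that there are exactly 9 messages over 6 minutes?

0.1124

Over the interval, μ = 1.8 × 6 = 10.8 (6 minutes).
P(N = 9) = e^(−μ) μ^9/9! = e^(−10.8) · 10.8^9/362880 ≈ 0.1124.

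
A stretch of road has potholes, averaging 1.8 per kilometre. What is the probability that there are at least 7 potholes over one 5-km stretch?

0.7932

Over the interval, μ = 1.8 × 5 = 9 (a 5-km stretch = 5 kilometres).
P(N ≥ 7) = 1 − P(N ≤ 6) = 1 − Σ_{j=0}^{6} e^(−μ) μ^j/j! ≈ 0.7932.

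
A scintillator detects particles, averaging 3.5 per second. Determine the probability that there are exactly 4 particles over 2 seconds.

Over the interval, μ = 3.5 × 2 = 7 (2 seconds).
P(N = 4) = e^(−μ) μ^4/4! = e^(−7) · 7^4/24 ≈ 0.0912.

0.0912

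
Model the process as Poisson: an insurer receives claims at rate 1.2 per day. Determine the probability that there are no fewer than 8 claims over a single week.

Over the interval, μ = 1.2 × 7 = 8.4 (a week = 7 days).
P(N ≥ 8) = 1 − P(N ≤ 7) = 1 − Σ_{j=0}^{7} e^(−μ) μ^j/j! ≈ 0.6013.

0.6013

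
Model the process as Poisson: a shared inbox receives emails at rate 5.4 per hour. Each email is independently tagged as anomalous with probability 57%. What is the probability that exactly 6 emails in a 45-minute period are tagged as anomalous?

0.0209

Thinning: the emails that are tagged as anomalous themselves form a Poisson process with rate 0.57 × 5.4 = 3.078 per hour.
Over the interval, μ = 3.078 × 0.75 = 2.3085 (a 45-minute period = 0.75 hours).
P(N = 6) = e^(−2.3085) · 2.3085^6/6! ≈ 0.0209.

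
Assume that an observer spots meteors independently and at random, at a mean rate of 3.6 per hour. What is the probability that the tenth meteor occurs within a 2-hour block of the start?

Over the interval, μ = 3.6 × 2 = 7.2 (a 2-hour block = 2 hours).
The tenth arrival falls in the interval iff at least 10 events occur there: P(S_10 ≤ t) = P(N ≥ 10) = 1 − P(N ≤ 9) ≈ 0.1904.

0.1904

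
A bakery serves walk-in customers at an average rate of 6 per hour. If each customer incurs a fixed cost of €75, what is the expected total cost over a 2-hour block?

€900

E[N] = 6 × 2 = 12 (a 2-hour block = 2 hours); E[cost] = 12 × €75 = €900.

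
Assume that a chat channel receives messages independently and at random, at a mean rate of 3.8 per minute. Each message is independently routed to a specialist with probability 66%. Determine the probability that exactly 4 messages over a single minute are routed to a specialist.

0.1342

Thinning: the messages that are routed to a specialist themselves form a Poisson process with rate 0.66 × 3.8 = 2.508 per minute.
So μ = 2.508.
P(N = 4) = e^(−2.508) · 2.508^4/4! ≈ 0.1342.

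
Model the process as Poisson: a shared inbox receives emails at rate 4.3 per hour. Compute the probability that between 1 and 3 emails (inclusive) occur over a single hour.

With mean μ = 4.3 per hour,
P(1 ≤ N ≤ 3) = Σ_{j=1}^{3} e^(−4.3) · 4.3^j/j! ≈ 0.3636.

0.3636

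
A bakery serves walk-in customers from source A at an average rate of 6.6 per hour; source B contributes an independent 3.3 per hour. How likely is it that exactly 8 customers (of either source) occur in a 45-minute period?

0.1366

Independent Poisson processes superpose: combined rate λ = 6.6 + 3.3 = 9.9 per hour.
Over the interval, μ = 9.9 × 0.75 = 7.425 (a 45-minute period = 0.75 hours).
P(N = 8) = e^(−7.425) · 7.425^8/8! ≈ 0.1366.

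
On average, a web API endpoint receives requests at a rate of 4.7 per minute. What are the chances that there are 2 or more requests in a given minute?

0.9482

With mean μ = 4.7 per minute,
P(N ≥ 2) = 1 − P(N ≤ 1) = 1 − Σ_{j=0}^{1} e^(−μ) μ^j/j! ≈ 0.9482.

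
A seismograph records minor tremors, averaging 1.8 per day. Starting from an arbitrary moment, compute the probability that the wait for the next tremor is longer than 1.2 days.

The wait for the next event is exponential with rate λ = 1.8 per day.
P(T > 1.2) = e^(−λt) = e^(−1.8 × 1.2) = e^(−2.16) ≈ 0.1153.

0.1153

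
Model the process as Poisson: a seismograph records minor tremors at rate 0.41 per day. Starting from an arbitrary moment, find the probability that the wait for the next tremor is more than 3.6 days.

0.2286

The wait for the next event is exponential with rate λ = 0.41 per day.
P(T > 3.6) = e^(−λt) = e^(−0.41 × 3.6) = e^(−1.476) ≈ 0.2286.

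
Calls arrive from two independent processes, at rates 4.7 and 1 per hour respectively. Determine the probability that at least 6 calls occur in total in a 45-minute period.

0.2592

Independent Poisson processes superpose: combined rate λ = 4.7 + 1 = 5.7 per hour.
Over the interval, μ = 5.7 × 0.75 = 4.275 (a 45-minute period = 0.75 hours).
P(N ≥ 6) = 1 − P(N ≤ 5) ≈ 0.2592.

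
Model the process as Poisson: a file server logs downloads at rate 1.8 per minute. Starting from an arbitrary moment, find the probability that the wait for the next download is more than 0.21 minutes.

0.6852

The wait for the next event is exponential with rate λ = 1.8 per minute.
P(T > 0.21) = e^(−λt) = e^(−1.8 × 0.21) = e^(−0.378) ≈ 0.6852.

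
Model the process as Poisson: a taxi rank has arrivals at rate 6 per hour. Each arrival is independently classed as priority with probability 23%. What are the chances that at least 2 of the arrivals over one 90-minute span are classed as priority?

0.6126

Thinning: the arrivals that are classed as priority themselves form a Poisson process with rate 0.23 × 6 = 1.38 per hour.
Over the interval, μ = 1.38 × 1.5 = 2.07 (a 90-minute span = 1.5 hours).
P(N ≥ 2) = 1 − P(N ≤ 1) ≈ 0.6126.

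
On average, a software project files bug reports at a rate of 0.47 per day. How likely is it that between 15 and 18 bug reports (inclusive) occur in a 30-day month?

Over the interval, μ = 0.47 × 30 = 14.1 (a 30-day month = 30 days).
P(15 ≤ N ≤ 18) = Σ_{j=15}^{18} e^(−14.1) · 14.1^j/j! ≈ 0.3172.

0.3172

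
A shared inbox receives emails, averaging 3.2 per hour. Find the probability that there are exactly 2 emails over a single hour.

With mean μ = 3.2 per hour,
P(N = 2) = e^(−μ) μ^2/2! = e^(−3.2) · 3.2^2/2 ≈ 0.2087.

0.2087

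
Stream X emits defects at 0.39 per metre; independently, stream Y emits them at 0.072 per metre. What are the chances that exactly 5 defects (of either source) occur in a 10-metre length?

0.1728

Independent Poisson processes superpose: combined rate λ = 0.39 + 0.072 = 0.462 per metre.
Over the interval, μ = 0.462 × 10 = 4.62 (a 10-metre length = 10 metres).
P(N = 5) = e^(−4.62) · 4.62^5/5! ≈ 0.1728.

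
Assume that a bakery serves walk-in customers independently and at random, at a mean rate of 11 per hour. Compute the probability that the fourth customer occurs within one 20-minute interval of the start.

Over the interval, μ = 11 × 1/3 ≈ 3.66667 (a 20-minute interval = 1/3 hours).
The fourth arrival falls in the interval iff at least 4 events occur there: P(S_4 ≤ t) = P(N ≥ 4) = 1 − P(N ≤ 3) ≈ 0.4989.

0.4989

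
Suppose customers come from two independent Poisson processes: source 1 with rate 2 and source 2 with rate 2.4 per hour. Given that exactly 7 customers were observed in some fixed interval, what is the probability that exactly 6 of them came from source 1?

0.0337

Given the total, each event is independently from source 1 with probability p = λ_1/(λ_1+λ_2) = 2/4.4 ≈ 0.4545.
So K ~ Binomial(7, 2/4.4): P(K = 6) = C(7,6) · (2/4.4)^6 · (2.4/4.4)^1 ≈ 0.0337.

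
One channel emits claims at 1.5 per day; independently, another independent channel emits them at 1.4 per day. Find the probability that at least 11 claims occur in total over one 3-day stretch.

0.2591

Independent Poisson processes superpose: combined rate λ = 1.5 + 1.4 = 2.9 per day.
Over the interval, μ = 2.9 × 3 = 8.7 (a 3-day stretch = 3 days).
P(N ≥ 11) = 1 − P(N ≤ 10) ≈ 0.2591.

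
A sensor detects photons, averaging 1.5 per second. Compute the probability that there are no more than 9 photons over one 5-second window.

0.7764

Over the interval, μ = 1.5 × 5 = 7.5 (a 5-second window = 5 seconds).
P(N ≤ 9) = Σ_{j=0}^{9} e^(−μ) μ^j/j! ≈ 0.7764.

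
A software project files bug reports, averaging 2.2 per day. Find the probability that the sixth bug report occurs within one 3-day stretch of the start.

Over the interval, μ = 2.2 × 3 = 6.6 (a 3-day stretch = 3 days).
The sixth arrival falls in the interval iff at least 6 events occur there: P(S_6 ≤ t) = P(N ≥ 6) = 1 − P(N ≤ 5) ≈ 0.6453.

0.6453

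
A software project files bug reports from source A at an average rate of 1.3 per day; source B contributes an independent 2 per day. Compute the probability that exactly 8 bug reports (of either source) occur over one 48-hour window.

0.1215

Independent Poisson processes superpose: combined rate λ = 1.3 + 2 = 3.3 per day.
Over the interval, μ = 3.3 × 2 = 6.6 (a 48-hour window = 2 days).
P(N = 8) = e^(−6.6) · 6.6^8/8! ≈ 0.1215.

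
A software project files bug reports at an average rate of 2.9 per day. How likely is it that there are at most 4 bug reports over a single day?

0.8318

With mean μ = 2.9 per day,
P(N ≤ 4) = Σ_{j=0}^{4} e^(−μ) μ^j/j! ≈ 0.8318.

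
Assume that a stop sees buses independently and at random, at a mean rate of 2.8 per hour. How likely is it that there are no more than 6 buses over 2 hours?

Over the interval, μ = 2.8 × 2 = 5.6 (2 hours).
P(N ≤ 6) = Σ_{j=0}^{6} e^(−μ) μ^j/j! ≈ 0.6703.

0.6703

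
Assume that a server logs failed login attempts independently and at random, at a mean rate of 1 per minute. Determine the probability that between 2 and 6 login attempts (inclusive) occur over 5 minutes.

Over the interval, μ = 1 × 5 = 5 (5 minutes).
P(2 ≤ N ≤ 6) = Σ_{j=2}^{6} e^(−5) · 5^j/j! ≈ 0.7218.

0.7218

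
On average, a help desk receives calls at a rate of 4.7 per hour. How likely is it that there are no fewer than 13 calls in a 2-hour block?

0.1552

Over the interval, μ = 4.7 × 2 = 9.4 (a 2-hour block = 2 hours).
P(N ≥ 13) = 1 − P(N ≤ 12) = 1 − Σ_{j=0}^{12} e^(−μ) μ^j/j! ≈ 0.1552.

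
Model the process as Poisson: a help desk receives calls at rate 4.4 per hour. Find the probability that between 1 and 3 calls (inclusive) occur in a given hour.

With mean μ = 4.4 per hour,
P(1 ≤ N ≤ 3) = Σ_{j=1}^{3} e^(−4.4) · 4.4^j/j! ≈ 0.3472.

0.3472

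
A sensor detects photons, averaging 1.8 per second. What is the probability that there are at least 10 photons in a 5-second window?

Over the interval, μ = 1.8 × 5 = 9 (a 5-second window = 5 seconds).
P(N ≥ 10) = 1 − P(N ≤ 9) = 1 − Σ_{j=0}^{9} e^(−μ) μ^j/j! ≈ 0.4126.

0.4126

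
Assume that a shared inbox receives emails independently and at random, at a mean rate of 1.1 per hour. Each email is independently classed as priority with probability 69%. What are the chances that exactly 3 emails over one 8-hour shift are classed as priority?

0.0861

Thinning: the emails that are classed as priority themselves form a Poisson process with rate 0.69 × 1.1 = 0.759 per hour.
Over the interval, μ = 0.759 × 8 = 6.072 (an 8-hour shift = 8 hours).
P(N = 3) = e^(−6.072) · 6.072^3/3! ≈ 0.0861.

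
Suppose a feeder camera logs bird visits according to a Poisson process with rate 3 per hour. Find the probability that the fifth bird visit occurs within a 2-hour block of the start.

Over the interval, μ = 3 × 2 = 6 (a 2-hour block = 2 hours).
The fifth arrival falls in the interval iff at least 5 events occur there: P(S_5 ≤ t) = P(N ≥ 5) = 1 − P(N ≤ 4) ≈ 0.7149.

0.7149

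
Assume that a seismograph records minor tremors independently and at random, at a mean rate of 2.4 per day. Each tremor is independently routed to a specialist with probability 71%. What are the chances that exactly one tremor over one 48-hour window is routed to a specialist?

0.1128

Thinning: the tremors that are routed to a specialist themselves form a Poisson process with rate 0.71 × 2.4 = 1.704 per day.
Over the interval, μ = 1.704 × 2 = 3.408 (a 48-hour window = 2 days).
P(N = 1) = e^(−3.408) · 3.408^1/1! ≈ 0.1128.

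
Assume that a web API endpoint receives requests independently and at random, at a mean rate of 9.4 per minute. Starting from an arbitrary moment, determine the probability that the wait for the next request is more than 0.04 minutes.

0.6866

The wait for the next event is exponential with rate λ = 9.4 per minute.
P(T > 0.04) = e^(−λt) = e^(−9.4 × 0.04) = e^(−0.376) ≈ 0.6866.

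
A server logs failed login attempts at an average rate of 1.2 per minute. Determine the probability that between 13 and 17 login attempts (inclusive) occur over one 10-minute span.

0.3611

Over the interval, μ = 1.2 × 10 = 12 (a 10-minute span = 10 minutes).
P(13 ≤ N ≤ 17) = Σ_{j=13}^{17} e^(−12) · 12^j/j! ≈ 0.3611.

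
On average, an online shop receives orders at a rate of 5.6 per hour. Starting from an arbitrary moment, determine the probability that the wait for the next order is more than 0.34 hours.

0.1490

The wait for the next event is exponential with rate λ = 5.6 per hour.
P(T > 0.34) = e^(−λt) = e^(−5.6 × 0.34) = e^(−1.904) ≈ 0.1490.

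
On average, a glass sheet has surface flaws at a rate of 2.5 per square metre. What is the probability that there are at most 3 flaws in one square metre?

0.7576

With mean μ = 2.5 per square metre,
P(N ≤ 3) = Σ_{j=0}^{3} e^(−μ) μ^j/j! ≈ 0.7576.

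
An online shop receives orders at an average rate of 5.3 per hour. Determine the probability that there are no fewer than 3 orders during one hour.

With mean μ = 5.3 per hour,
P(N ≥ 3) = 1 − P(N ≤ 2) = 1 − Σ_{j=0}^{2} e^(−μ) μ^j/j! ≈ 0.8984.

0.8984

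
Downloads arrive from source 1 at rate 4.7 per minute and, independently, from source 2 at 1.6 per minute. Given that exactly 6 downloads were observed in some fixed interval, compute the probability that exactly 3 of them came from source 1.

Given the total, each event is independently from source 1 with probability p = λ_1/(λ_1+λ_2) = 4.7/6.3 ≈ 0.7460.
So K ~ Binomial(6, 4.7/6.3): P(K = 3) = C(6,3) · (4.7/6.3)^3 · (1.6/6.3)^3 ≈ 0.1360.

0.1360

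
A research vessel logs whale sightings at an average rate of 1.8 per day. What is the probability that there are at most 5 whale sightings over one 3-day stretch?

Over the interval, μ = 1.8 × 3 = 5.4 (a 3-day stretch = 3 days).
P(N ≤ 5) = Σ_{j=0}^{5} e^(−μ) μ^j/j! ≈ 0.5461.

0.5461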